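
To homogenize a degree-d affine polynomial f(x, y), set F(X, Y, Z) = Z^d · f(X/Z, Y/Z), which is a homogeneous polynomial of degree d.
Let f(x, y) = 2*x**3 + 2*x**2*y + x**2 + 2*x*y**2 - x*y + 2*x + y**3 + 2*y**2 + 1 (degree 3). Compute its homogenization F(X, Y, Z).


F(X, Y, Z) = 2*X**3 + 2*X**2*Y + X**2*Z + 2*X*Y**2 - X*Y*Z + 2*X*Z**2 + Y**3 + 2*Y**2*Z + Z**3

deg(f) = 3.
Substitute x = X/Z, y = Y/Z into f, then multiply by Z^3.
  monomial 2·x^3·y^0 ↦ 2·X^3·Y^0·Z^0.
  monomial 2·x^2·y^1 ↦ 2·X^2·Y^1·Z^0.
  monomial 1·x^2·y^0 ↦ 1·X^2·Y^0·Z^1.
  monomial 2·x^1·y^2 ↦ 2·X^1·Y^2·Z^0.
  monomial -1·x^1·y^1 ↦ -1·X^1·Y^1·Z^1.
  monomial 2·x^1·y^0 ↦ 2·X^1·Y^0·Z^2.
  monomial 1·x^0·y^3 ↦ 1·X^0·Y^3·Z^0.
  monomial 2·x^0·y^2 ↦ 2·X^0·Y^2·Z^1.
  monomial 1·x^0·y^0 ↦ 1·X^0·Y^0·Z^3.
Collecting: F(X, Y, Z) = 2*X**3 + 2*X**2*Y + X**2*Z + 2*X*Y**2 - X*Y*Z + 2*X*Z**2 + Y**3 + 2*Y**2*Z + Z**3.


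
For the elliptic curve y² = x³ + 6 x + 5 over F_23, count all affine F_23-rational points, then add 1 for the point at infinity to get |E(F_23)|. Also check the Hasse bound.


Affine points = {(1, 9), (1, 14), (2, 5), (2, 18), (3, 2), (3, 21), (4, 1), (4, 22), (6, 2), (6, 21), (8, 6), (8, 17), (9, 11), (9, 12), (13, 7), (13, 16), (14, 2), (14, 21), (17, 11), (17, 12), (19, 3), (19, 20), (20, 11), (20, 12), (21, 10), (21, 13)}; affine count = 26; |E(F_23)| = 27.

Discriminant check: Δ ∝ 4a³ + 27b² = 4·6³ + 27·5² = 4·216 + 27·25 ≡ 21 (mod 23). Nonzero ⇒ E is nonsingular.
For each x ∈ F_23, compute rhs = x³ + 6·x + 5 mod 23, then count y ∈ F_23 with y² ≡ rhs.
  x = 0: rhs = 5, matching y values: none (0 points).
  x = 1: rhs = 12, matching y values: 9, 14 (2 points).
  x = 2: rhs = 2, matching y values: 5, 18 (2 points).
  x = 3: rhs = 4, matching y values: 2, 21 (2 points).
  x = 4: rhs = 1, matching y values: 1, 22 (2 points).
  x = 5: rhs = 22, matching y values: none (0 points).
  x = 6: rhs = 4, matching y values: 2, 21 (2 points).
  x = 7: rhs = 22, matching y values: none (0 points).
  x = 8: rhs = 13, matching y values: 6, 17 (2 points).
  x = 9: rhs = 6, matching y values: 11, 12 (2 points).
  x = 10: rhs = 7, matching y values: none (0 points).
  x = 11: rhs = 22, matching y values: none (0 points).
  x = 12: rhs = 11, matching y values: none (0 points).
  x = 13: rhs = 3, matching y values: 7, 16 (2 points).
  x = 14: rhs = 4, matching y values: 2, 21 (2 points).
  x = 15: rhs = 20, matching y values: none (0 points).
  x = 16: rhs = 11, matching y values: none (0 points).
  x = 17: rhs = 6, matching y values: 11, 12 (2 points).
  x = 18: rhs = 11, matching y values: none (0 points).
  x = 19: rhs = 9, matching y values: 3, 20 (2 points).
  x = 20: rhs = 6, matching y values: 11, 12 (2 points).
  x = 21: rhs = 8, matching y values: 10, 13 (2 points).
  x = 22: rhs = 21, matching y values: none (0 points).
Total affine count: 26.
Full point count |E(F_23)| = 26 + 1 = 27.
Hasse bound: |27 − (23+1)| = |3| = 3 ≤ 2√23 ≈ 9.5917 ✓.


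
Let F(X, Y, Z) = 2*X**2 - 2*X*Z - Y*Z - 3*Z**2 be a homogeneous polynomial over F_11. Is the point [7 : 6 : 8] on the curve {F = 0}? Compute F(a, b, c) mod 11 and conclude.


F(7,6,8) ≡ 10 (mod 11); P is NOT on the curve.

Evaluate F(7, 6, 8) term-by-term (mod 11).
  2*X**2 ↦ 2·49·1·1 = 98
  -2*X*Z ↦ -2·7·1·8 = -112
  -Y*Z ↦ -1·1·6·8 = -48
  -3*Z**2 ↦ -3·1·1·64 = -192
Sum: F(7, 6, 8) = (98) + (-112) + (-48) + (-192) = -254.
Reducing mod 11: -254 ≡ 10 (mod 11).
Since F(a, b, c) ≡ 10 ≠ 0 (mod 11), P does NOT lie on the curve.


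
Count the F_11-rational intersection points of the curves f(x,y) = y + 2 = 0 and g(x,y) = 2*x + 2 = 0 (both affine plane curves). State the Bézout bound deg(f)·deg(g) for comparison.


Common zeros: {(10, 9)}; count = 1; Bézout bound = 1.

deg(f) = 1, deg(g) = 1, so Bézout bound = 1.
Scan x ∈ F_11. For each x, list the y ∈ F_11 with f(x, y) ≡ 0 and those with g(x, y) ≡ 0 (mod 11); the common zeros in that column are the intersection.
  x = 0: f ≡ 0 at y ∈ {9}; g ≡ 0 at y ∈ ∅; common: ∅.
  x = 1: f ≡ 0 at y ∈ {9}; g ≡ 0 at y ∈ ∅; common: ∅.
  x = 2: f ≡ 0 at y ∈ {9}; g ≡ 0 at y ∈ ∅; common: ∅.
  x = 3: f ≡ 0 at y ∈ {9}; g ≡ 0 at y ∈ ∅; common: ∅.
  x = 4: f ≡ 0 at y ∈ {9}; g ≡ 0 at y ∈ ∅; common: ∅.
  x = 5: f ≡ 0 at y ∈ {9}; g ≡ 0 at y ∈ ∅; common: ∅.
  x = 6: f ≡ 0 at y ∈ {9}; g ≡ 0 at y ∈ ∅; common: ∅.
  x = 7: f ≡ 0 at y ∈ {9}; g ≡ 0 at y ∈ ∅; common: ∅.
  x = 8: f ≡ 0 at y ∈ {9}; g ≡ 0 at y ∈ ∅; common: ∅.
  x = 9: f ≡ 0 at y ∈ {9}; g ≡ 0 at y ∈ ∅; common: ∅.
  x = 10: f ≡ 0 at y ∈ {9}; g ≡ 0 at y ∈ {0, 1, 2, 3, 4, 5, 6, 7, 8, 9, 10}; common: {9}.
Collecting: common zeros = {(10, 9)}, so the count is 1.
Comparison with the Bézout bound: 1 ≤ 1 = deg(f)·deg(g), as expected for curves with no common component (the bound is attained).


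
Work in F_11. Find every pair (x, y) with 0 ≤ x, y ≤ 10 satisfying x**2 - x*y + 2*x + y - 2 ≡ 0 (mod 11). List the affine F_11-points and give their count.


Affine F_11-points: {(0, 2), (2, 6), (3, 1), (4, 0), (5, 0), (6, 7), (7, 1), (8, 8), (9, 8), (10, 7)}; count = 10.

For each of the 121 pairs (x, y) ∈ F_11², evaluate f(x, y) mod 11. Record the zeros.
  x = 0: [0↦9, 1↦10, 2↦0, 3↦1, 4↦2, 5↦3, 6↦4, 7↦5, 8↦6, 9↦7, 10↦8]  zeros at y ∈ {2}
  x = 1: [0↦1, 1↦1, 2↦1, 3↦1, 4↦1, 5↦1, 6↦1, 7↦1, 8↦1, 9↦1, 10↦1]  zeros at y ∈ ∅
  x = 2: [0↦6, 1↦5, 2↦4, 3↦3, 4↦2, 5↦1, 6↦0, 7↦10, 8↦9, 9↦8, 10↦7]  zeros at y ∈ {6}
  x = 3: [0↦2, 1↦0, 2↦9, 3↦7, 4↦5, 5↦3, 6↦1, 7↦10, 8↦8, 9↦6, 10↦4]  zeros at y ∈ {1}
  x = 4: [0↦0, 1↦8, 2↦5, 3↦2, 4↦10, 5↦7, 6↦4, 7↦1, 8↦9, 9↦6, 10↦3]  zeros at y ∈ {0}
  x = 5: [0↦0, 1↦7, 2↦3, 3↦10, 4↦6, 5↦2, 6↦9, 7↦5, 8↦1, 9↦8, 10↦4]  zeros at y ∈ {0}
  x = 6: [0↦2, 1↦8, 2↦3, 3↦9, 4↦4, 5↦10, 6↦5, 7↦0, 8↦6, 9↦1, 10↦7]  zeros at y ∈ {7}
  x = 7: [0↦6, 1↦0, 2↦5, 3↦10, 4↦4, 5↦9, 6↦3, 7↦8, 8↦2, 9↦7, 10↦1]  zeros at y ∈ {1}
  x = 8: [0↦1, 1↦5, 2↦9, 3↦2, 4↦6, 5↦10, 6↦3, 7↦7, 8↦0, 9↦4, 10↦8]  zeros at y ∈ {8}
  x = 9: [0↦9, 1↦1, 2↦4, 3↦7, 4↦10, 5↦2, 6↦5, 7↦8, 8↦0, 9↦3, 10↦6]  zeros at y ∈ {8}
  x = 10: [0↦8, 1↦10, 2↦1, 3↦3, 4↦5, 5↦7, 6↦9, 7↦0, 8↦2, 9↦4, 10↦6]  zeros at y ∈ {7}
Collecting zeros: affine points = {(0, 2), (2, 6), (3, 1), (4, 0), (5, 0), (6, 7), (7, 1), (8, 8), (9, 8), (10, 7)}.
Total count |C(F_11)_aff| = 10.


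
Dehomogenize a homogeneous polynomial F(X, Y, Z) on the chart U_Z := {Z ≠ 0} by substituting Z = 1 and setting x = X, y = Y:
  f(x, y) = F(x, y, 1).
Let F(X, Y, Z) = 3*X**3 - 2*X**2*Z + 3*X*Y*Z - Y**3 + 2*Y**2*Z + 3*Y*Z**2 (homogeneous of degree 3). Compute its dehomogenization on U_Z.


f(x, y) = 3*x**3 - 2*x**2 + 3*x*y - y**3 + 2*y**2 + 3*y

On U_Z we set Z = 1. Each monomial c·X^i·Y^j·Z^k in F becomes c·x^i·y^j·1^k = c·x^i·y^j.
Substituting Z = 1: F(X, Y, 1) = 3*x**3 - 2*x**2 + 3*x*y - y**3 + 2*y**2 + 3*y.
Note: deg(f) ≤ deg(F) = 3; strict inequality happens when F is divisible by Z (lost terms).


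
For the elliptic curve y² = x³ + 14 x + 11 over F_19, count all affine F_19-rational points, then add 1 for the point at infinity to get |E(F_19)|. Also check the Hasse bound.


Affine points = {(0, 7), (0, 12), (1, 8), (1, 11), (2, 3), (2, 16), (3, 2), (3, 17), (4, 6), (4, 13), (5, 4), (5, 15), (6, 8), (6, 11), (9, 7), (9, 12), (10, 7), (10, 12), (12, 8), (12, 11), (14, 5), (14, 14), (15, 9), (15, 10)}; affine count = 24; |E(F_19)| = 25.

Discriminant check: Δ ∝ 4a³ + 27b² = 4·14³ + 27·11² = 4·2744 + 27·121 ≡ 12 (mod 19). Nonzero ⇒ E is nonsingular.
For each x ∈ F_19, compute rhs = x³ + 14·x + 11 mod 19, then count y ∈ F_19 with y² ≡ rhs.
  x = 0: rhs = 11, matching y values: 7, 12 (2 points).
  x = 1: rhs = 7, matching y values: 8, 11 (2 points).
  x = 2: rhs = 9, matching y values: 3, 16 (2 points).
  x = 3: rhs = 4, matching y values: 2, 17 (2 points).
  x = 4: rhs = 17, matching y values: 6, 13 (2 points).
  x = 5: rhs = 16, matching y values: 4, 15 (2 points).
  x = 6: rhs = 7, matching y values: 8, 11 (2 points).
  x = 7: rhs = 15, matching y values: none (0 points).
  x = 8: rhs = 8, matching y values: none (0 points).
  x = 9: rhs = 11, matching y values: 7, 12 (2 points).
  x = 10: rhs = 11, matching y values: 7, 12 (2 points).
  x = 11: rhs = 14, matching y values: none (0 points).
  x = 12: rhs = 7, matching y values: 8, 11 (2 points).
  x = 13: rhs = 15, matching y values: none (0 points).
  x = 14: rhs = 6, matching y values: 5, 14 (2 points).
  x = 15: rhs = 5, matching y values: 9, 10 (2 points).
  x = 16: rhs = 18, matching y values: none (0 points).
  x = 17: rhs = 13, matching y values: none (0 points).
  x = 18: rhs = 15, matching y values: none (0 points).
Total affine count: 24.
Full point count |E(F_19)| = 24 + 1 = 25.
Hasse bound: |25 − (19+1)| = |5| = 5 ≤ 2√19 ≈ 8.7178 ✓.


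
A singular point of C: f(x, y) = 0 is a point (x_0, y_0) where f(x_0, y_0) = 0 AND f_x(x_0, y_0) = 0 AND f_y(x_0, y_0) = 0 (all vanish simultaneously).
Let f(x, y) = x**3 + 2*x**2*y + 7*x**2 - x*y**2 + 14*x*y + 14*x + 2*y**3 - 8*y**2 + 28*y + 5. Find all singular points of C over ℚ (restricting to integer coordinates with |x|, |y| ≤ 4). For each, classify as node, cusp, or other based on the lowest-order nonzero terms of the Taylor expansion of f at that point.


Singular points: {(-3, 1)}; classification: cusp.

Compute partial derivatives:
  f_x = 3*x**2 + 4*x*y + 14*x - y**2 + 14*y + 14.
  f_y = 2*x**2 - 2*x*y + 14*x + 6*y**2 - 16*y + 28.
Scan x_0 ∈ {−4, ..., 4}. For each x_0, f_y(x_0, y) is a polynomial in y; find its integer roots y ∈ {−4, ..., 4}, then test f_x and f at those candidates.
  x = -4: f_y(-4, y) = 6*y**2 - 8*y + 4; no integer root y with |y| ≤ 4.
  x = -3: f_y(-3, y) = 6*y**2 - 10*y + 4; vanishes at y ∈ {1}. (-3, 1): f_x = 0, f = 0 — SINGULAR.
  x = -2: f_y(-2, y) = 6*y**2 - 12*y + 8; no integer root y with |y| ≤ 4.
  x = -1: f_y(-1, y) = 6*y**2 - 14*y + 16; no integer root y with |y| ≤ 4.
  x = 0: f_y(0, y) = 6*y**2 - 16*y + 28; no integer root y with |y| ≤ 4.
  x = 1: f_y(1, y) = 6*y**2 - 18*y + 44; no integer root y with |y| ≤ 4.
  x = 2: f_y(2, y) = 6*y**2 - 20*y + 64; no integer root y with |y| ≤ 4.
  x = 3: f_y(3, y) = 6*y**2 - 22*y + 88; no integer root y with |y| ≤ 4.
  x = 4: f_y(4, y) = 6*y**2 - 24*y + 116; no integer root y with |y| ≤ 4.
Only singular point on the grid: (-3, 1).
Classify: substitute x = -3 + u, y = 1 + v and expand: f = u**3 + 2*u**2*v - u*v**2 + 2*v**3 + v**2.
No constant or linear terms (consistent with a singular point). Quadratic part: v**2. Cubic part: u**3 + 2*u**2*v - u*v**2 + 2*v**3.
The quadratic part v**2 is a perfect square, so there is a single (double) tangent line v = 0, i.e. y = 1. Restricting the cubic part to that line (v = 0) leaves u**3 ≠ 0, so f is not divisible by v and the branch is v² ≈ -u**3 to lowest order — this is a cusp.
Classification: cusp.


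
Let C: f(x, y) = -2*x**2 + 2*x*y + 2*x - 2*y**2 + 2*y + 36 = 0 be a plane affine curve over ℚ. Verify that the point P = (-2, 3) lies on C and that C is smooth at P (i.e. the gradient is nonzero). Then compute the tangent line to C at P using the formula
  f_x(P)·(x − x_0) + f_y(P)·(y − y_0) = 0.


Tangent line at P: 16*x - 14*y + 74 = 0.

Step 1: f(-2, 3) = 0, so P lies on C.
Step 2: partial derivatives
  f_x(x, y) = -4*x + 2*y + 2, f_y(x, y) = 2*x - 4*y + 2.
  f_x(P) = 16, f_y(P) = -14 (gradient nonzero, so P is smooth).
Step 3: tangent line at P: 16·(x − -2) + -14·(y − 3) = 0.
Expanding: 16*x - 14*y + 74 = 0.


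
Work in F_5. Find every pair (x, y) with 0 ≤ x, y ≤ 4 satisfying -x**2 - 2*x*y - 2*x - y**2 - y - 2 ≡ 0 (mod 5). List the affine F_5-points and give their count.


Affine F_5-points: {(1, 0), (1, 2), (2, 0), (3, 1), (3, 2)}; count = 5.

For each of the 25 pairs (x, y) ∈ F_5², evaluate f(x, y) mod 5. Record the zeros.
  x = 0: [0↦3, 1↦1, 2↦2, 3↦1, 4↦3]  zeros at y ∈ ∅
  x = 1: [0↦0, 1↦1, 2↦0, 3↦2, 4↦2]  zeros at y ∈ {0, 2}
  x = 2: [0↦0, 1↦4, 2↦1, 3↦1, 4↦4]  zeros at y ∈ {0}
  x = 3: [0↦3, 1↦0, 2↦0, 3↦3, 4↦4]  zeros at y ∈ {1, 2}
  x = 4: [0↦4, 1↦4, 2↦2, 3↦3, 4↦2]  zeros at y ∈ ∅
Collecting zeros: affine points = {(1, 0), (1, 2), (2, 0), (3, 1), (3, 2)}.
Total count |C(F_5)_aff| = 5.


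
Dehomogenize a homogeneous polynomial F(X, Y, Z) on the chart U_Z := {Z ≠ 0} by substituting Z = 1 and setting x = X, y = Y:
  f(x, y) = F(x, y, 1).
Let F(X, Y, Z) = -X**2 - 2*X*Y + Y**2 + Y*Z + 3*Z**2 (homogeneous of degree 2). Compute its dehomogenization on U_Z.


f(x, y) = -x**2 - 2*x*y + y**2 + y + 3

On U_Z we set Z = 1. Each monomial c·X^i·Y^j·Z^k in F becomes c·x^i·y^j·1^k = c·x^i·y^j.
Substituting Z = 1: F(X, Y, 1) = -x**2 - 2*x*y + y**2 + y + 3.
Note: deg(f) ≤ deg(F) = 2; strict inequality happens when F is divisible by Z (lost terms).


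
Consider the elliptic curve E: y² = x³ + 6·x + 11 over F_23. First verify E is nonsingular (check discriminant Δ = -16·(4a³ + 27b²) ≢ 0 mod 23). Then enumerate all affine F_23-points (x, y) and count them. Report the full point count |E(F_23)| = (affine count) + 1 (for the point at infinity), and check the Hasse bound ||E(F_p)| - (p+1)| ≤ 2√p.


Affine points = {(1, 8), (1, 15), (2, 10), (2, 13), (9, 9), (9, 14), (10, 6), (10, 17), (13, 3), (13, 20), (15, 7), (15, 16), (17, 9), (17, 14), (20, 9), (20, 14), (22, 2), (22, 21)}; affine count = 18; |E(F_23)| = 19.

Discriminant check: Δ ∝ 4a³ + 27b² = 4·6³ + 27·11² = 4·216 + 27·121 ≡ 14 (mod 23). Nonzero ⇒ E is nonsingular.
For each x ∈ F_23, compute rhs = x³ + 6·x + 11 mod 23, then count y ∈ F_23 with y² ≡ rhs.
  x = 0: rhs = 11, matching y values: none (0 points).
  x = 1: rhs = 18, matching y values: 8, 15 (2 points).
  x = 2: rhs = 8, matching y values: 10, 13 (2 points).
  x = 3: rhs = 10, matching y values: none (0 points).
  x = 4: rhs = 7, matching y values: none (0 points).
  x = 5: rhs = 5, matching y values: none (0 points).
  x = 6: rhs = 10, matching y values: none (0 points).
  x = 7: rhs = 5, matching y values: none (0 points).
  x = 8: rhs = 19, matching y values: none (0 points).
  x = 9: rhs = 12, matching y values: 9, 14 (2 points).
  x = 10: rhs = 13, matching y values: 6, 17 (2 points).
  x = 11: rhs = 5, matching y values: none (0 points).
  x = 12: rhs = 17, matching y values: none (0 points).
  x = 13: rhs = 9, matching y values: 3, 20 (2 points).
  x = 14: rhs = 10, matching y values: none (0 points).
  x = 15: rhs = 3, matching y values: 7, 16 (2 points).
  x = 16: rhs = 17, matching y values: none (0 points).
  x = 17: rhs = 12, matching y values: 9, 14 (2 points).
  x = 18: rhs = 17, matching y values: none (0 points).
  x = 19: rhs = 15, matching y values: none (0 points).
  x = 20: rhs = 12, matching y values: 9, 14 (2 points).
  x = 21: rhs = 14, matching y values: none (0 points).
  x = 22: rhs = 4, matching y values: 2, 21 (2 points).
Total affine count: 18.
Full point count |E(F_23)| = 18 + 1 = 19.
Hasse bound: |19 − (23+1)| = |-5| = 5 ≤ 2√23 ≈ 9.5917 ✓.


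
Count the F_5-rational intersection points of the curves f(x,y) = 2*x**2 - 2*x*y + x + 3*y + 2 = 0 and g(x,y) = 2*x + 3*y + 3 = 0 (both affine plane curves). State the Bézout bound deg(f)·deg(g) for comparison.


Common zeros: {(1, 0)}; count = 1; Bézout bound = 2.

deg(f) = 2, deg(g) = 1, so Bézout bound = 2.
Scan x ∈ F_5. For each x, list the y ∈ F_5 with f(x, y) ≡ 0 and those with g(x, y) ≡ 0 (mod 5); the common zeros in that column are the intersection.
  x = 0: f ≡ 0 at y ∈ {1}; g ≡ 0 at y ∈ {4}; common: ∅.
  x = 1: f ≡ 0 at y ∈ {0}; g ≡ 0 at y ∈ {0}; common: {0}.
  x = 2: f ≡ 0 at y ∈ {2}; g ≡ 0 at y ∈ {1}; common: ∅.
  x = 3: f ≡ 0 at y ∈ {1}; g ≡ 0 at y ∈ {2}; common: ∅.
  x = 4: f ≡ 0 at y ∈ ∅; g ≡ 0 at y ∈ {3}; common: ∅.
Collecting: common zeros = {(1, 0)}, so the count is 1.
Comparison with the Bézout bound: 1 ≤ 2 = deg(f)·deg(g), as expected for curves with no common component (the affine F_5-count falls short of the bound because intersections may lie at infinity, over extension fields, or carry multiplicity).


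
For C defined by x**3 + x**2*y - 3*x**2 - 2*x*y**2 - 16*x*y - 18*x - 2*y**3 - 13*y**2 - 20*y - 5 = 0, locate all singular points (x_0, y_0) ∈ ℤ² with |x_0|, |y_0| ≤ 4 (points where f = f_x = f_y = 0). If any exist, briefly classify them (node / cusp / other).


Singular points: {(2, -3)}; classification: cusp.

Compute partial derivatives:
  f_x = 3*x**2 + 2*x*y - 6*x - 2*y**2 - 16*y - 18.
  f_y = x**2 - 4*x*y - 16*x - 6*y**2 - 26*y - 20.
Scan x_0 ∈ {−4, ..., 4}. For each x_0, f_y(x_0, y) is a polynomial in y; find its integer roots y ∈ {−4, ..., 4}, then test f_x and f at those candidates.
  x = -4: f_y(-4, y) = -6*y**2 - 10*y + 60; no integer root y with |y| ≤ 4.
  x = -3: f_y(-3, y) = -6*y**2 - 14*y + 37; no integer root y with |y| ≤ 4.
  x = -2: f_y(-2, y) = -6*y**2 - 18*y + 16; no integer root y with |y| ≤ 4.
  x = -1: f_y(-1, y) = -6*y**2 - 22*y - 3; no integer root y with |y| ≤ 4.
  x = 0: f_y(0, y) = -6*y**2 - 26*y - 20; vanishes at y ∈ {-1}. (0, -1): f_x = -4 ≠ 0.
  x = 1: f_y(1, y) = -6*y**2 - 30*y - 35; no integer root y with |y| ≤ 4.
  x = 2: f_y(2, y) = -6*y**2 - 34*y - 48; vanishes at y ∈ {-3}. (2, -3): f_x = 0, f = 0 — SINGULAR.
  x = 3: f_y(3, y) = -6*y**2 - 38*y - 59; no integer root y with |y| ≤ 4.
  x = 4: f_y(4, y) = -6*y**2 - 42*y - 68; no integer root y with |y| ≤ 4.
Only singular point on the grid: (2, -3).
Classify: substitute x = 2 + u, y = -3 + v and expand: f = u**3 + u**2*v - 2*u*v**2 - 2*v**3 + v**2.
No constant or linear terms (consistent with a singular point). Quadratic part: v**2. Cubic part: u**3 + u**2*v - 2*u*v**2 - 2*v**3.
The quadratic part v**2 is a perfect square, so there is a single (double) tangent line v = 0, i.e. y = -3. Restricting the cubic part to that line (v = 0) leaves u**3 ≠ 0, so f is not divisible by v and the branch is v² ≈ -u**3 to lowest order — this is a cusp.
Classification: cusp.


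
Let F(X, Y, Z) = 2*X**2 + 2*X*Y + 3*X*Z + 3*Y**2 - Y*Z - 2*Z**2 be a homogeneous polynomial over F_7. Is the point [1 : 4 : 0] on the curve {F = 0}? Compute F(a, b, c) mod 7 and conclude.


F(1,4,0) ≡ 2 (mod 7); P is NOT on the curve.

Evaluate F(1, 4, 0) term-by-term (mod 7).
  2*X**2 ↦ 2·1·1·1 = 2
  2*X*Y ↦ 2·1·4·1 = 8
  3*X*Z ↦ 3·1·1·0 = 0
  3*Y**2 ↦ 3·1·16·1 = 48
  -Y*Z ↦ -1·1·4·0 = 0
  -2*Z**2 ↦ -2·1·1·0 = 0
Sum: F(1, 4, 0) = (2) + (8) + (0) + (48) + (0) + (0) = 58.
Reducing mod 7: 58 ≡ 2 (mod 7).
Since F(a, b, c) ≡ 2 ≠ 0 (mod 7), P does NOT lie on the curve.


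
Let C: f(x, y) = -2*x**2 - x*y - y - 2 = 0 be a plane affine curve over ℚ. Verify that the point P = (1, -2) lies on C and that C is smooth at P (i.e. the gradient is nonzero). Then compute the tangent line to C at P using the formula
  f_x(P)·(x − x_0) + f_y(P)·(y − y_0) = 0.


Tangent line at P: -2*x - 2*y - 2 = 0.

Step 1: f(1, -2) = 0, so P lies on C.
Step 2: partial derivatives
  f_x(x, y) = -4*x - y, f_y(x, y) = -x - 1.
  f_x(P) = -2, f_y(P) = -2 (gradient nonzero, so P is smooth).
Step 3: tangent line at P: -2·(x − 1) + -2·(y − -2) = 0.
Expanding: -2*x - 2*y - 2 = 0.


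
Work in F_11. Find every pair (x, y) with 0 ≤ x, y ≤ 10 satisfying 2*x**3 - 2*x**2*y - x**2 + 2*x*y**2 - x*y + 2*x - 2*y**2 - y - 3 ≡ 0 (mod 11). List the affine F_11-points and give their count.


Affine F_11-points: {(1, 0), (7, 2), (7, 5), (8, 4), (8, 5)}; count = 5.

For each of the 121 pairs (x, y) ∈ F_11², evaluate f(x, y) mod 11. Record the zeros.
  x = 0: [0↦8, 1↦5, 2↦9, 3↦9, 4↦5, 5↦8, 6↦7, 7↦2, 8↦4, 9↦2, 10↦7]  zeros at y ∈ ∅
  x = 1: [0↦0, 1↦7, 2↦3, 3↦10, 4↦6, 5↦2, 6↦9, 7↦5, 8↦1, 9↦8, 10↦4]  zeros at y ∈ {0}
  x = 2: [0↦2, 1↦4, 2↦10, 3↦9, 4↦1, 5↦8, 6↦8, 7↦1, 8↦9, 9↦10, 10↦4]  zeros at y ∈ ∅
  x = 3: [0↦4, 1↦8, 2↦9, 3↦7, 4↦2, 5↦5, 6↦5, 7↦2, 8↦7, 9↦9, 10↦8]  zeros at y ∈ ∅
  x = 4: [0↦7, 1↦9, 2↦1, 3↦5, 4↦10, 5↦5, 6↦1, 7↦9, 8↦7, 9↦6, 10↦6]  zeros at y ∈ ∅
  x = 5: [0↦1, 1↦8, 2↦9, 3↦4, 4↦4, 5↦9, 6↦8, 7↦1, 8↦10, 9↦2, 10↦10]  zeros at y ∈ ∅
  x = 6: [0↦9, 1↦6, 2↦1, 3↦5, 4↦7, 5↦7, 6↦5, 7↦1, 8↦6, 9↦9, 10↦10]  zeros at y ∈ ∅
  x = 7: [0↦10, 1↦4, 2↦0, 3↦9, 4↦9, 5↦0, 6↦4, 7↦10, 8↦7, 9↦6, 10↦7]  zeros at y ∈ {2, 5}
  x = 8: [0↦5, 1↦3, 2↦7, 3↦6, 4↦0, 5↦0, 6↦6, 7↦7, 8↦3, 9↦5, 10↦2]  zeros at y ∈ {4, 5}
  x = 9: [0↦6, 1↦4, 2↦1, 3↦8, 4↦3, 5↦8, 6↦1, 7↦4, 8↦6, 9↦7, 10↦7]  zeros at y ∈ ∅
  x = 10: [0↦3, 1↦8, 2↦5, 3↦5, 4↦8, 5↦3, 6↦1, 7↦2, 8↦6, 9↦2, 10↦1]  zeros at y ∈ ∅
Collecting zeros: affine points = {(1, 0), (7, 2), (7, 5), (8, 4), (8, 5)}.
Total count |C(F_11)_aff| = 5.


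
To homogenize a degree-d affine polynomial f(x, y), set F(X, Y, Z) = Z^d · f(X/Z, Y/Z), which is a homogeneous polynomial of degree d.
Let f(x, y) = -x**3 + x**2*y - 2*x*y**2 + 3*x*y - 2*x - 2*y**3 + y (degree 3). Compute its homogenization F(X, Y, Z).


F(X, Y, Z) = -X**3 + X**2*Y - 2*X*Y**2 + 3*X*Y*Z - 2*X*Z**2 - 2*Y**3 + Y*Z**2

deg(f) = 3.
Substitute x = X/Z, y = Y/Z into f, then multiply by Z^3.
  monomial -1·x^3·y^0 ↦ -1·X^3·Y^0·Z^0.
  monomial 1·x^2·y^1 ↦ 1·X^2·Y^1·Z^0.
  monomial -2·x^1·y^2 ↦ -2·X^1·Y^2·Z^0.
  monomial 3·x^1·y^1 ↦ 3·X^1·Y^1·Z^1.
  monomial -2·x^1·y^0 ↦ -2·X^1·Y^0·Z^2.
  monomial -2·x^0·y^3 ↦ -2·X^0·Y^3·Z^0.
  monomial 1·x^0·y^1 ↦ 1·X^0·Y^1·Z^2.
Collecting: F(X, Y, Z) = -X**3 + X**2*Y - 2*X*Y**2 + 3*X*Y*Z - 2*X*Z**2 - 2*Y**3 + Y*Z**2.


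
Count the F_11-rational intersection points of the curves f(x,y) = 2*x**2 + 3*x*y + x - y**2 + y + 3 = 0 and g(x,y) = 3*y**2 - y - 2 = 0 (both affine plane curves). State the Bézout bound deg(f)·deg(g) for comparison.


Common zeros: {(3, 1), (6, 1), (7, 3), (10, 3)}; count = 4; Bézout bound = 4.

deg(f) = 2, deg(g) = 2, so Bézout bound = 4.
Scan x ∈ F_11. For each x, list the y ∈ F_11 with f(x, y) ≡ 0 and those with g(x, y) ≡ 0 (mod 11); the common zeros in that column are the intersection.
  x = 0: f ≡ 0 at y ∈ ∅; g ≡ 0 at y ∈ {1, 3}; common: ∅.
  x = 1: f ≡ 0 at y ∈ ∅; g ≡ 0 at y ∈ {1, 3}; common: ∅.
  x = 2: f ≡ 0 at y ∈ ∅; g ≡ 0 at y ∈ {1, 3}; common: ∅.
  x = 3: f ≡ 0 at y ∈ {1, 9}; g ≡ 0 at y ∈ {1, 3}; common: {1}.
  x = 4: f ≡ 0 at y ∈ ∅; g ≡ 0 at y ∈ {1, 3}; common: ∅.
  x = 5: f ≡ 0 at y ∈ {7, 9}; g ≡ 0 at y ∈ {1, 3}; common: ∅.
  x = 6: f ≡ 0 at y ∈ {1, 7}; g ≡ 0 at y ∈ {1, 3}; common: {1}.
  x = 7: f ≡ 0 at y ∈ {3, 8}; g ≡ 0 at y ∈ {1, 3}; common: {3}.
  x = 8: f ≡ 0 at y ∈ {6, 8}; g ≡ 0 at y ∈ {1, 3}; common: ∅.
  x = 9: f ≡ 0 at y ∈ ∅; g ≡ 0 at y ∈ {1, 3}; common: ∅.
  x = 10: f ≡ 0 at y ∈ {3, 6}; g ≡ 0 at y ∈ {1, 3}; common: {3}.
Collecting: common zeros = {(3, 1), (6, 1), (7, 3), (10, 3)}, so the count is 4.
Comparison with the Bézout bound: 4 ≤ 4 = deg(f)·deg(g), as expected for curves with no common component (the bound is attained).


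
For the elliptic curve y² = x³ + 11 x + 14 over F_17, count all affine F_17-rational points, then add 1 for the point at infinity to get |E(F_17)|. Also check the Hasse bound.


Affine points = {(1, 3), (1, 14), (7, 3), (7, 14), (8, 6), (8, 11), (9, 3), (9, 14), (10, 6), (10, 11), (11, 2), (11, 15), (12, 2), (12, 15), (13, 5), (13, 12), (15, 1), (15, 16), (16, 6), (16, 11)}; affine count = 20; |E(F_17)| = 21.

Discriminant check: Δ ∝ 4a³ + 27b² = 4·11³ + 27·14² = 4·1331 + 27·196 ≡ 8 (mod 17). Nonzero ⇒ E is nonsingular.
For each x ∈ F_17, compute rhs = x³ + 11·x + 14 mod 17, then count y ∈ F_17 with y² ≡ rhs.
  x = 0: rhs = 14, matching y values: none (0 points).
  x = 1: rhs = 9, matching y values: 3, 14 (2 points).
  x = 2: rhs = 10, matching y values: none (0 points).
  x = 3: rhs = 6, matching y values: none (0 points).
  x = 4: rhs = 3, matching y values: none (0 points).
  x = 5: rhs = 7, matching y values: none (0 points).
  x = 6: rhs = 7, matching y values: none (0 points).
  x = 7: rhs = 9, matching y values: 3, 14 (2 points).
  x = 8: rhs = 2, matching y values: 6, 11 (2 points).
  x = 9: rhs = 9, matching y values: 3, 14 (2 points).
  x = 10: rhs = 2, matching y values: 6, 11 (2 points).
  x = 11: rhs = 4, matching y values: 2, 15 (2 points).
  x = 12: rhs = 4, matching y values: 2, 15 (2 points).
  x = 13: rhs = 8, matching y values: 5, 12 (2 points).
  x = 14: rhs = 5, matching y values: none (0 points).
  x = 15: rhs = 1, matching y values: 1, 16 (2 points).
  x = 16: rhs = 2, matching y values: 6, 11 (2 points).
Total affine count: 20.
Full point count |E(F_17)| = 20 + 1 = 21.
Hasse bound: |21 − (17+1)| = |3| = 3 ≤ 2√17 ≈ 8.2462 ✓.


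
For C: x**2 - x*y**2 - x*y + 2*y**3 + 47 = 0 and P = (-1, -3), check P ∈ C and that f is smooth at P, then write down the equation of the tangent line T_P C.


Tangent line at P: -8*x + 49*y + 139 = 0.

Step 1: f(-1, -3) = 0, so P lies on C.
Step 2: partial derivatives
  f_x(x, y) = 2*x - y**2 - y, f_y(x, y) = -2*x*y - x + 6*y**2.
  f_x(P) = -8, f_y(P) = 49 (gradient nonzero, so P is smooth).
Step 3: tangent line at P: -8·(x − -1) + 49·(y − -3) = 0.
Expanding: -8*x + 49*y + 139 = 0.


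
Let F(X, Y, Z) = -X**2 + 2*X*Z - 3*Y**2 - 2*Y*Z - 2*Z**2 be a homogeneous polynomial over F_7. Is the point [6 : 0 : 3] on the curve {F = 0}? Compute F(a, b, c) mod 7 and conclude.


F(6,0,3) ≡ 3 (mod 7); P is NOT on the curve.

Evaluate F(6, 0, 3) term-by-term (mod 7).
  -X**2 ↦ -1·36·1·1 = -36
  2*X*Z ↦ 2·6·1·3 = 36
  -3*Y**2 ↦ -3·1·0·1 = 0
  -2*Y*Z ↦ -2·1·0·3 = 0
  -2*Z**2 ↦ -2·1·1·9 = -18
Sum: F(6, 0, 3) = (-36) + (36) + (0) + (0) + (-18) = -18.
Reducing mod 7: -18 ≡ 3 (mod 7).
Since F(a, b, c) ≡ 3 ≠ 0 (mod 7), P does NOT lie on the curve.


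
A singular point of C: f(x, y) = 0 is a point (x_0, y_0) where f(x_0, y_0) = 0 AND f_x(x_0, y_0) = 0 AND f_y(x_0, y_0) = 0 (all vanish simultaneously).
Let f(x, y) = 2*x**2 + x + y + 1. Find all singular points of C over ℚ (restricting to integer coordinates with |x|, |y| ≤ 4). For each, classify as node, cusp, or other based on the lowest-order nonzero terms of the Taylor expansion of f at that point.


No singular points in the scanned grid; C is smooth there.

Compute partial derivatives:
  f_x = 4*x + 1.
  f_y = 1.
f_y = 1 is a nonzero constant, so f_y never vanishes: no point (x, y) can satisfy f = f_x = f_y = 0. In particular no (x, y) ∈ {−4, ..., 4}² is singular; the curve is smooth.


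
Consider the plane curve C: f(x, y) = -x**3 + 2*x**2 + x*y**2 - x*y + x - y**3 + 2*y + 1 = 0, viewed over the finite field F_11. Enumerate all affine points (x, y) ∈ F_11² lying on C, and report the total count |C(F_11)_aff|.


Affine F_11-points: {(0, 4), (0, 8), (0, 10), (2, 7), (3, 10), (6, 4), (6, 5), (6, 8), (7, 4), (7, 6), (7, 8), (8, 1), (8, 2), (8, 5), (10, 5), (10, 6), (10, 10)}; count = 17.

For each of the 121 pairs (x, y) ∈ F_11², evaluate f(x, y) mod 11. Record the zeros.
  x = 0: [0↦1, 1↦2, 2↦8, 3↦2, 4↦0, 5↦7, 6↦6, 7↦2, 8↦0, 9↦5, 10↦0]  zeros at y ∈ {4, 8, 10}
  x = 1: [0↦3, 1↦4, 2↦1, 3↦10, 4↦3, 5↦7, 6↦5, 7↦2, 8↦3, 9↦2, 10↦4]  zeros at y ∈ ∅
  x = 2: [0↦3, 1↦4, 2↦3, 3↦5, 4↦4, 5↦5, 6↦2, 7↦0, 8↦4, 9↦8, 10↦6]  zeros at y ∈ {7}
  x = 3: [0↦6, 1↦7, 2↦8, 3↦3, 4↦8, 5↦6, 6↦2, 7↦1, 8↦8, 9↦6, 10↦0]  zeros at y ∈ {10}
  x = 4: [0↦6, 1↦7, 2↦10, 3↦9, 4↦9, 5↦4, 6↦10, 7↦10, 8↦9, 9↦1, 10↦2]  zeros at y ∈ ∅
  x = 5: [0↦8, 1↦9, 2↦3, 3↦6, 4↦1, 5↦4, 6↦9, 7↦10, 8↦1, 9↦9, 10↦6]  zeros at y ∈ ∅
  x = 6: [0↦6, 1↦7, 2↦3, 3↦10, 4↦0, 5↦0, 6↦4, 7↦6, 8↦0, 9↦2, 10↦6]  zeros at y ∈ {4, 5, 8}
  x = 7: [0↦5, 1↦6, 2↦4, 3↦4, 4↦0, 5↦8, 6↦0, 7↦3, 8↦0, 9↦7, 10↦7]  zeros at y ∈ {4, 6, 8}
  x = 8: [0↦10, 1↦0, 2↦0, 3↦4, 4↦6, 5↦0, 6↦2, 7↦6, 8↦6, 9↦7, 10↦3]  zeros at y ∈ {1, 2, 5}
  x = 9: [0↦4, 1↦5, 2↦7, 3↦4, 4↦1, 5↦3, 6↦4, 7↦9, 8↦1, 9↦7, 10↦10]  zeros at y ∈ ∅
  x = 10: [0↦3, 1↦4, 2↦8, 3↦9, 4↦1, 5↦0, 6↦0, 7↦6, 8↦1, 9↦1, 10↦0]  zeros at y ∈ {5, 6, 10}
Collecting zeros: affine points = {(0, 4), (0, 8), (0, 10), (2, 7), (3, 10), (6, 4), (6, 5), (6, 8), (7, 4), (7, 6), (7, 8), (8, 1), (8, 2), (8, 5), (10, 5), (10, 6), (10, 10)}.
Total count |C(F_11)_aff| = 17.


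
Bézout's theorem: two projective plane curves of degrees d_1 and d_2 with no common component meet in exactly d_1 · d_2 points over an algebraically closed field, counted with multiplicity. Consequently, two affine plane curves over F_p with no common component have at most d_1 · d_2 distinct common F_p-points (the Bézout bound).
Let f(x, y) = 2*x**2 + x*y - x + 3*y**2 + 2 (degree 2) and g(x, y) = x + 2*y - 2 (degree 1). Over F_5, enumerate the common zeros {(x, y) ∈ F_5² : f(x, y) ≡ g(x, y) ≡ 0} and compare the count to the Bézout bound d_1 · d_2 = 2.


Common zeros: {(0, 1), (3, 2)}; count = 2; Bézout bound = 2.

deg(f) = 2, deg(g) = 1, so Bézout bound = 2.
Scan x ∈ F_5. For each x, list the y ∈ F_5 with f(x, y) ≡ 0 and those with g(x, y) ≡ 0 (mod 5); the common zeros in that column are the intersection.
  x = 0: f ≡ 0 at y ∈ {1, 4}; g ≡ 0 at y ∈ {1}; common: {1}.
  x = 1: f ≡ 0 at y ∈ {4}; g ≡ 0 at y ∈ {3}; common: ∅.
  x = 2: f ≡ 0 at y ∈ ∅; g ≡ 0 at y ∈ {0}; common: ∅.
  x = 3: f ≡ 0 at y ∈ {2}; g ≡ 0 at y ∈ {2}; common: {2}.
  x = 4: f ≡ 0 at y ∈ {0, 2}; g ≡ 0 at y ∈ {4}; common: ∅.
Collecting: common zeros = {(0, 1), (3, 2)}, so the count is 2.
Comparison with the Bézout bound: 2 ≤ 2 = deg(f)·deg(g), as expected for curves with no common component (the bound is attained).


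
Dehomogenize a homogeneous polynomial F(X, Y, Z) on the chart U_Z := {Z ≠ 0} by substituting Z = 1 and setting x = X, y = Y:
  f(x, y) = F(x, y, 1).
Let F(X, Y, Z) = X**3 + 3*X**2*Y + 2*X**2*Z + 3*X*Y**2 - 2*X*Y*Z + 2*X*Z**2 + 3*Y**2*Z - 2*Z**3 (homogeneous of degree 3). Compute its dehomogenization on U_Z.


f(x, y) = x**3 + 3*x**2*y + 2*x**2 + 3*x*y**2 - 2*x*y + 2*x + 3*y**2 - 2

On U_Z we set Z = 1. Each monomial c·X^i·Y^j·Z^k in F becomes c·x^i·y^j·1^k = c·x^i·y^j.
Substituting Z = 1: F(X, Y, 1) = x**3 + 3*x**2*y + 2*x**2 + 3*x*y**2 - 2*x*y + 2*x + 3*y**2 - 2.
Note: deg(f) ≤ deg(F) = 3; strict inequality happens when F is divisible by Z (lost terms).


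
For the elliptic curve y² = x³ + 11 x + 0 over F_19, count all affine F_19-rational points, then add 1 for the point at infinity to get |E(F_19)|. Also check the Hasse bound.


Affine points = {(0, 0), (2, 7), (2, 12), (5, 3), (5, 16), (6, 4), (6, 15), (8, 7), (8, 12), (9, 7), (9, 12), (12, 6), (12, 13), (15, 5), (15, 14), (16, 4), (16, 15), (18, 8), (18, 11)}; affine count = 19; |E(F_19)| = 20.

Discriminant check: Δ ∝ 4a³ + 27b² = 4·11³ + 27·0² = 4·1331 + 27·0 ≡ 4 (mod 19). Nonzero ⇒ E is nonsingular.
For each x ∈ F_19, compute rhs = x³ + 11·x + 0 mod 19, then count y ∈ F_19 with y² ≡ rhs.
  x = 0: rhs = 0, matching y values: 0 (1 points).
  x = 1: rhs = 12, matching y values: none (0 points).
  x = 2: rhs = 11, matching y values: 7, 12 (2 points).
  x = 3: rhs = 3, matching y values: none (0 points).
  x = 4: rhs = 13, matching y values: none (0 points).
  x = 5: rhs = 9, matching y values: 3, 16 (2 points).
  x = 6: rhs = 16, matching y values: 4, 15 (2 points).
  x = 7: rhs = 2, matching y values: none (0 points).
  x = 8: rhs = 11, matching y values: 7, 12 (2 points).
  x = 9: rhs = 11, matching y values: 7, 12 (2 points).
  x = 10: rhs = 8, matching y values: none (0 points).
  x = 11: rhs = 8, matching y values: none (0 points).
  x = 12: rhs = 17, matching y values: 6, 13 (2 points).
  x = 13: rhs = 3, matching y values: none (0 points).
  x = 14: rhs = 10, matching y values: none (0 points).
  x = 15: rhs = 6, matching y values: 5, 14 (2 points).
  x = 16: rhs = 16, matching y values: 4, 15 (2 points).
  x = 17: rhs = 8, matching y values: none (0 points).
  x = 18: rhs = 7, matching y values: 8, 11 (2 points).
Total affine count: 19.
Full point count |E(F_19)| = 19 + 1 = 20.
Hasse bound: |20 − (19+1)| = |0| = 0 ≤ 2√19 ≈ 8.7178 ✓.


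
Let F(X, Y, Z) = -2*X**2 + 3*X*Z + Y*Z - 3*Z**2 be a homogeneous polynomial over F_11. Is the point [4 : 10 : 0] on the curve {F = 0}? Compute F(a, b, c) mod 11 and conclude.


F(4,10,0) ≡ 1 (mod 11); P is NOT on the curve.

Evaluate F(4, 10, 0) term-by-term (mod 11).
  -2*X**2 ↦ -2·16·1·1 = -32
  3*X*Z ↦ 3·4·1·0 = 0
  Y*Z ↦ 1·1·10·0 = 0
  -3*Z**2 ↦ -3·1·1·0 = 0
Sum: F(4, 10, 0) = (-32) + (0) + (0) + (0) = -32.
Reducing mod 11: -32 ≡ 1 (mod 11).
Since F(a, b, c) ≡ 1 ≠ 0 (mod 11), P does NOT lie on the curve.


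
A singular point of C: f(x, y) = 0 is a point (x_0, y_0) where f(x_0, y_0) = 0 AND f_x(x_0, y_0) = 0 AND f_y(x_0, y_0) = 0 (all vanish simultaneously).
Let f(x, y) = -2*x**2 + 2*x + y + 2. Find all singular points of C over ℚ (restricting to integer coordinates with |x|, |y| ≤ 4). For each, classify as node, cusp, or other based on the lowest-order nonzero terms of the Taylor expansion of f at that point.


No singular points in the scanned grid; C is smooth there.

Compute partial derivatives:
  f_x = 2 - 4*x.
  f_y = 1.
f_y = 1 is a nonzero constant, so f_y never vanishes: no point (x, y) can satisfy f = f_x = f_y = 0. In particular no (x, y) ∈ {−4, ..., 4}² is singular; the curve is smooth.


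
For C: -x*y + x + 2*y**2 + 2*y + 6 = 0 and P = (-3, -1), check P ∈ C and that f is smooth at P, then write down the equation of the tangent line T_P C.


Tangent line at P: 2*x + y + 7 = 0.

Step 1: f(-3, -1) = 0, so P lies on C.
Step 2: partial derivatives
  f_x(x, y) = 1 - y, f_y(x, y) = -x + 4*y + 2.
  f_x(P) = 2, f_y(P) = 1 (gradient nonzero, so P is smooth).
Step 3: tangent line at P: 2·(x − -3) + 1·(y − -1) = 0.
Expanding: 2*x + y + 7 = 0.


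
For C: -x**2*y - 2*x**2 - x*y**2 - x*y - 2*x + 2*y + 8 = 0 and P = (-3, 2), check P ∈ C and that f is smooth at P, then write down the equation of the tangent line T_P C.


Tangent line at P: 16*x + 8*y + 32 = 0.

Step 1: f(-3, 2) = 0, so P lies on C.
Step 2: partial derivatives
  f_x(x, y) = -2*x*y - 4*x - y**2 - y - 2, f_y(x, y) = -x**2 - 2*x*y - x + 2.
  f_x(P) = 16, f_y(P) = 8 (gradient nonzero, so P is smooth).
Step 3: tangent line at P: 16·(x − -3) + 8·(y − 2) = 0.
Expanding: 16*x + 8*y + 32 = 0.


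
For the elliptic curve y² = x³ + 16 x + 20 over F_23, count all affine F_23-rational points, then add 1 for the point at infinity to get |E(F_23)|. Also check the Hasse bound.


Affine points = {(3, 7), (3, 16), (5, 8), (5, 15), (8, 4), (8, 19), (11, 3), (11, 20), (12, 10), (12, 13), (15, 1), (15, 22), (16, 5), (16, 18), (21, 7), (21, 16), (22, 7), (22, 16)}; affine count = 18; |E(F_23)| = 19.

Discriminant check: Δ ∝ 4a³ + 27b² = 4·16³ + 27·20² = 4·4096 + 27·400 ≡ 21 (mod 23). Nonzero ⇒ E is nonsingular.
For each x ∈ F_23, compute rhs = x³ + 16·x + 20 mod 23, then count y ∈ F_23 with y² ≡ rhs.
  x = 0: rhs = 20, matching y values: none (0 points).
  x = 1: rhs = 14, matching y values: none (0 points).
  x = 2: rhs = 14, matching y values: none (0 points).
  x = 3: rhs = 3, matching y values: 7, 16 (2 points).
  x = 4: rhs = 10, matching y values: none (0 points).
  x = 5: rhs = 18, matching y values: 8, 15 (2 points).
  x = 6: rhs = 10, matching y values: none (0 points).
  x = 7: rhs = 15, matching y values: none (0 points).
  x = 8: rhs = 16, matching y values: 4, 19 (2 points).
  x = 9: rhs = 19, matching y values: none (0 points).
  x = 10: rhs = 7, matching y values: none (0 points).
  x = 11: rhs = 9, matching y values: 3, 20 (2 points).
  x = 12: rhs = 8, matching y values: 10, 13 (2 points).
  x = 13: rhs = 10, matching y values: none (0 points).
  x = 14: rhs = 21, matching y values: none (0 points).
  x = 15: rhs = 1, matching y values: 1, 22 (2 points).
  x = 16: rhs = 2, matching y values: 5, 18 (2 points).
  x = 17: rhs = 7, matching y values: none (0 points).
  x = 18: rhs = 22, matching y values: none (0 points).
  x = 19: rhs = 7, matching y values: none (0 points).
  x = 20: rhs = 14, matching y values: none (0 points).
  x = 21: rhs = 3, matching y values: 7, 16 (2 points).
  x = 22: rhs = 3, matching y values: 7, 16 (2 points).
Total affine count: 18.
Full point count |E(F_23)| = 18 + 1 = 19.
Hasse bound: |19 − (23+1)| = |-5| = 5 ≤ 2√23 ≈ 9.5917 ✓.


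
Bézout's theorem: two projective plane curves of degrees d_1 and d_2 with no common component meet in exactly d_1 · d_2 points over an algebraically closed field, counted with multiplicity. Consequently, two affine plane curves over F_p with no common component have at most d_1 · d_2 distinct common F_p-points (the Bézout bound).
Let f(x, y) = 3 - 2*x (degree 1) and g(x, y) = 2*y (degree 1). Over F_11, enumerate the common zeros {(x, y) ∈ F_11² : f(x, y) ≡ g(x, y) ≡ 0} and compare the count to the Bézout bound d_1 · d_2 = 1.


Common zeros: {(7, 0)}; count = 1; Bézout bound = 1.

deg(f) = 1, deg(g) = 1, so Bézout bound = 1.
Scan x ∈ F_11. For each x, list the y ∈ F_11 with f(x, y) ≡ 0 and those with g(x, y) ≡ 0 (mod 11); the common zeros in that column are the intersection.
  x = 0: f ≡ 0 at y ∈ ∅; g ≡ 0 at y ∈ {0}; common: ∅.
  x = 1: f ≡ 0 at y ∈ ∅; g ≡ 0 at y ∈ {0}; common: ∅.
  x = 2: f ≡ 0 at y ∈ ∅; g ≡ 0 at y ∈ {0}; common: ∅.
  x = 3: f ≡ 0 at y ∈ ∅; g ≡ 0 at y ∈ {0}; common: ∅.
  x = 4: f ≡ 0 at y ∈ ∅; g ≡ 0 at y ∈ {0}; common: ∅.
  x = 5: f ≡ 0 at y ∈ ∅; g ≡ 0 at y ∈ {0}; common: ∅.
  x = 6: f ≡ 0 at y ∈ ∅; g ≡ 0 at y ∈ {0}; common: ∅.
  x = 7: f ≡ 0 at y ∈ {0, 1, 2, 3, 4, 5, 6, 7, 8, 9, 10}; g ≡ 0 at y ∈ {0}; common: {0}.
  x = 8: f ≡ 0 at y ∈ ∅; g ≡ 0 at y ∈ {0}; common: ∅.
  x = 9: f ≡ 0 at y ∈ ∅; g ≡ 0 at y ∈ {0}; common: ∅.
  x = 10: f ≡ 0 at y ∈ ∅; g ≡ 0 at y ∈ {0}; common: ∅.
Collecting: common zeros = {(7, 0)}, so the count is 1.
Comparison with the Bézout bound: 1 ≤ 1 = deg(f)·deg(g), as expected for curves with no common component (the bound is attained).


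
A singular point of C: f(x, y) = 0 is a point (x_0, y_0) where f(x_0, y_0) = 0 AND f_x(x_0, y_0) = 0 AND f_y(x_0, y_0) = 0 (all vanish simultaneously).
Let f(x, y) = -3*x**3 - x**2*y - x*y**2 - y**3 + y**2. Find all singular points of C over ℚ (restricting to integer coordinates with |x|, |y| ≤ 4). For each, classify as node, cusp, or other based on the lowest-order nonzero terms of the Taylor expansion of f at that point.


Singular points: {(0, 0)}; classification: cusp.

Compute partial derivatives:
  f_x = -9*x**2 - 2*x*y - y**2.
  f_y = -x**2 - 2*x*y - 3*y**2 + 2*y.
Scan x_0 ∈ {−4, ..., 4}. For each x_0, f_y(x_0, y) is a polynomial in y; find its integer roots y ∈ {−4, ..., 4}, then test f_x and f at those candidates.
  x = -4: f_y(-4, y) = -3*y**2 + 10*y - 16; no integer root y with |y| ≤ 4.
  x = -3: f_y(-3, y) = -3*y**2 + 8*y - 9; no integer root y with |y| ≤ 4.
  x = -2: f_y(-2, y) = -3*y**2 + 6*y - 4; no integer root y with |y| ≤ 4.
  x = -1: f_y(-1, y) = -3*y**2 + 4*y - 1; vanishes at y ∈ {1}. (-1, 1): f_x = -8 ≠ 0.
  x = 0: f_y(0, y) = -3*y**2 + 2*y; vanishes at y ∈ {0}. (0, 0): f_x = 0, f = 0 — SINGULAR.
  x = 1: f_y(1, y) = -3*y**2 - 1; no integer root y with |y| ≤ 4.
  x = 2: f_y(2, y) = -3*y**2 - 2*y - 4; no integer root y with |y| ≤ 4.
  x = 3: f_y(3, y) = -3*y**2 - 4*y - 9; no integer root y with |y| ≤ 4.
  x = 4: f_y(4, y) = -3*y**2 - 6*y - 16; no integer root y with |y| ≤ 4.
Only singular point on the grid: (0, 0).
Classify: substitute x = 0 + u, y = 0 + v and expand: f = -3*u**3 - u**2*v - u*v**2 - v**3 + v**2.
No constant or linear terms (consistent with a singular point). Quadratic part: v**2. Cubic part: -3*u**3 - u**2*v - u*v**2 - v**3.
The quadratic part v**2 is a perfect square, so there is a single (double) tangent line v = 0, i.e. y = 0. Restricting the cubic part to that line (v = 0) leaves -3*u**3 ≠ 0, so f is not divisible by v and the branch is v² ≈ 3*u**3 to lowest order — this is a cusp.
Classification: cusp.
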